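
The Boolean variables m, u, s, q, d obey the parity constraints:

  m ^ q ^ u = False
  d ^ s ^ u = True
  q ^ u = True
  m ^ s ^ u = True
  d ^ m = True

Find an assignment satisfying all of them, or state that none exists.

Adding constraints 2, 4, 5 mod 2: every variable appears an even number of times on the left, so the left side is 0.
But the right sides sum to 1 (mod 2). 0 ≠ 1 — the system is inconsistent.

UNSATISFIABLE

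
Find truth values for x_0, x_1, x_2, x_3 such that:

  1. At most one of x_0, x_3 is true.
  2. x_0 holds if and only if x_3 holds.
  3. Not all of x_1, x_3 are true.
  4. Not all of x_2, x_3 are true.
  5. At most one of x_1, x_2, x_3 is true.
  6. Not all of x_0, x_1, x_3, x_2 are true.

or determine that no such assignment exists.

x_0 = False; x_1 = False; x_2 = False; x_3 = False

  (1) {x_0, x_3}: 0 true — at most one ✓
  (2) x_0=F, x_3=F — same ✓
  (3) {x_1, x_3}: 0/2 true — not all ✓
  (4) {x_2, x_3}: 0/2 true — not all ✓
  (5) {x_1, x_2, x_3}: 0 true — at most one ✓
  (6) {x_0, x_1, x_3, x_2}: 0/4 true — not all ✓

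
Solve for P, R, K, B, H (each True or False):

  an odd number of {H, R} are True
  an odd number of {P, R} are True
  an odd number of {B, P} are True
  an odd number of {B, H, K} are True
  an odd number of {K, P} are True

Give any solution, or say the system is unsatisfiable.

P: True; R: False; K: False; B: False; H: True

{H, R}: 1 true → odd ✓
{P, R}: 1 true → odd ✓
{B, P}: 1 true → odd ✓
{B, H, K}: 1 true → odd ✓
{K, P}: 1 true → odd ✓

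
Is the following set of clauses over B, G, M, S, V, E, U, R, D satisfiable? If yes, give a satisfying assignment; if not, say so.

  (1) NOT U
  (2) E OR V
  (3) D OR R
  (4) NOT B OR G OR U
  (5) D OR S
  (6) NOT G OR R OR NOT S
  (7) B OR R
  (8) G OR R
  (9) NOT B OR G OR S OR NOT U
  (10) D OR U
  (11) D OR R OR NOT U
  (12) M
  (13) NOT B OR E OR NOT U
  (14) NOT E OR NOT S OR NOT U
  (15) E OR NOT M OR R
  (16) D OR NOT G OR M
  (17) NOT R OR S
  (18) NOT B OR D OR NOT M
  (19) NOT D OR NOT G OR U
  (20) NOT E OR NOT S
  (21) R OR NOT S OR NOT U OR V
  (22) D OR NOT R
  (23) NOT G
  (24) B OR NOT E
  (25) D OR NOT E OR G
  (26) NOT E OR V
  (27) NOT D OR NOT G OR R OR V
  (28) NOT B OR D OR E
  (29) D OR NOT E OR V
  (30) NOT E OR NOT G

Unit clause (NOT U) forces U = False.
In (D OR U) only D is left, so D = True.
Unit clause (M) forces M = True.
In (NOT D OR NOT G OR U) only NOT G is left, so G = False.
In (NOT B OR G OR U) only NOT B is left, so B = False.
In (B OR R) only R is left, so R = True.
In (NOT R OR S) only S is left, so S = True.
In (NOT E OR NOT S) only NOT E is left, so E = False.
In (E OR V) only V is left, so V = True.
All clauses satisfied.

B=F, G=F, M=T, S=T, V=T, E=F, U=F, R=T, D=T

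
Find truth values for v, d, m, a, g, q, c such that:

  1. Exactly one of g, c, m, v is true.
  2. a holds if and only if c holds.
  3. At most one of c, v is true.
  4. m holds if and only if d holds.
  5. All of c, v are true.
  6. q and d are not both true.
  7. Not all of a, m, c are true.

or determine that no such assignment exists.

UNSATISFIABLE

Case v = True:
  (1) with v=T forces g = False.
  (1) with v=T forces c = False.
  Constraint (5) is violated (c=F) — contradiction.
Case v = False:
  Constraint (5) is violated (v=F) — contradiction.
Both cases fail — unsatisfiable.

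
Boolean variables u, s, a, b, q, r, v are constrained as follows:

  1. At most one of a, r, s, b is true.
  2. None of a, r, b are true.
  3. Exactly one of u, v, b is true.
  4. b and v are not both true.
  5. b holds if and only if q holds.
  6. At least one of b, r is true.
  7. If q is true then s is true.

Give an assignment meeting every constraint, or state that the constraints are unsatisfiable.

Case a = True:
  Constraint (2) is violated (a=T) — contradiction.
Case a = False:
  (2) forces r = False.
  (2) forces b = False.
  Constraint (6) is violated (b=F, r=F) — contradiction.
Both cases fail — unsatisfiable.

Unsatisfiable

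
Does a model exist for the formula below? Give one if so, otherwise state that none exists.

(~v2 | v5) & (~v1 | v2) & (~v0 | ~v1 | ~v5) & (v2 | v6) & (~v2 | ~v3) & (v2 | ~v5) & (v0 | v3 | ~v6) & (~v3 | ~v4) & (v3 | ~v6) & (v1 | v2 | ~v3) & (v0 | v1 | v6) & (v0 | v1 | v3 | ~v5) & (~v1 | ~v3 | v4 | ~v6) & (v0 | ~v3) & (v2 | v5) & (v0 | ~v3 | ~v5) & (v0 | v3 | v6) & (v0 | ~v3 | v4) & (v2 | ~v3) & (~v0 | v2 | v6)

v0 = True, v1 = False, v2 = True, v3 = False, v4 = False, v5 = True, v6 = False

Try v0 = False:
  (v0 | ~v3) forces v3 = False.
  (v0 | v3 | ~v6) forces v6 = False.
  clause (v0 | v3 | v6) is falsified — backtrack.
So v0 = True.
Set v1 = False.
Try v2 = False:
  (v2 | v6) forces v6 = True.
  (v2 | ~v5) forces v5 = False.
  clause (v2 | v5) is falsified — backtrack.
So v2 = True.
  then (~v2 | v5) forces v5 = True.
  then (~v2 | ~v3) forces v3 = False.
  then (v3 | ~v6) forces v6 = False.
Set v4 = False.
All clauses satisfied.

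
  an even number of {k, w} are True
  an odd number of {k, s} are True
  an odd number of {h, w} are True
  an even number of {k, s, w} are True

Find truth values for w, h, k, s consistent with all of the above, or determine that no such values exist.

w = True; h = False; k = True; s = False

{k, w}: 2 true → even ✓
{k, s}: 1 true → odd ✓
{h, w}: 1 true → odd ✓
{k, s, w}: 2 true → even ✓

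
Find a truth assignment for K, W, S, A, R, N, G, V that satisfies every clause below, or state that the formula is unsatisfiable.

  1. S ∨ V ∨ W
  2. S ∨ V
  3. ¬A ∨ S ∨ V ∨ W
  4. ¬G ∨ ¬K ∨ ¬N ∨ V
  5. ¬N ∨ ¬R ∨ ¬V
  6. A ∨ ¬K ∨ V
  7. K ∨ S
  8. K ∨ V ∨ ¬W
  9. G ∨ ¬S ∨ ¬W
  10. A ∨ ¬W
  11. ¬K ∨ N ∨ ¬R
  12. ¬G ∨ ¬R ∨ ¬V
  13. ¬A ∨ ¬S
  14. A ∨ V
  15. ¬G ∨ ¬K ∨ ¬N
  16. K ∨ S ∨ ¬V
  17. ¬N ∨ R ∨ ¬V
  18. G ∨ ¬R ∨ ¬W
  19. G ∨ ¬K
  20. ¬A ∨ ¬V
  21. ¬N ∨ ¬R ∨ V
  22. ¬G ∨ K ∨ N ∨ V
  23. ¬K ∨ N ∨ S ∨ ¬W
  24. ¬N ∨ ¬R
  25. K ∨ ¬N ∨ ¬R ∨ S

K = False, W = False, S = True, A = False, R = False, N = False, G = True, V = True

Set K = False.
  then (K ∨ S) forces S = True.
  then (¬A ∨ ¬S) forces A = False.
  then (A ∨ V) forces V = True.
  then (A ∨ ¬W) forces W = False.
Set R = False.
  then (¬N ∨ R ∨ ¬V) forces N = False.
Set G = True.
All clauses satisfied.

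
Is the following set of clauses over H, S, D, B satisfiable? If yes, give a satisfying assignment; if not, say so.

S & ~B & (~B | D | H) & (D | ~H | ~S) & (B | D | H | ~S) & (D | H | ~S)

H = False, S = True, D = True, B = False

Unit clause (S) forces S = True.
Unit clause (~B) forces B = False.
Set H = False.
  then (B | D | H | ~S) forces D = True.
All clauses satisfied.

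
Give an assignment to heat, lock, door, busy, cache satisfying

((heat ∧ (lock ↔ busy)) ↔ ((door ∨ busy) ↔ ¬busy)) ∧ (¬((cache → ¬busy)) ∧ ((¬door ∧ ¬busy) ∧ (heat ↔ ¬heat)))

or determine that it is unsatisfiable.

Unsatisfiable — no assignment works.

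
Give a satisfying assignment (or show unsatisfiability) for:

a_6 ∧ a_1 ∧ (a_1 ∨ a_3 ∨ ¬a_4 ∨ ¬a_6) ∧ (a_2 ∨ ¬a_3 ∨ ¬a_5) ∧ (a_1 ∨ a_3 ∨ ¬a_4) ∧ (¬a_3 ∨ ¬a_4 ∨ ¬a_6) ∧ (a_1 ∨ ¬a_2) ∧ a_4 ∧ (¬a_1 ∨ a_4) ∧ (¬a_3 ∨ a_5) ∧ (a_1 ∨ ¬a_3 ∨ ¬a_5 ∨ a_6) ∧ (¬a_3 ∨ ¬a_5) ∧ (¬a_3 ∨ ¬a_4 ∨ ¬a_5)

a_1 = True; a_2 = True; a_3 = False; a_4 = True; a_5 = True; a_6 = True

Unit clause (a_6) forces a_6 = True.
Unit clause (a_1) forces a_1 = True.
Unit clause (a_4) forces a_4 = True.
In (¬a_3 ∨ ¬a_4 ∨ ¬a_6) only ¬a_3 is left, so a_3 = False.
Set a_2 = True.
Set a_5 = True.
All clauses satisfied.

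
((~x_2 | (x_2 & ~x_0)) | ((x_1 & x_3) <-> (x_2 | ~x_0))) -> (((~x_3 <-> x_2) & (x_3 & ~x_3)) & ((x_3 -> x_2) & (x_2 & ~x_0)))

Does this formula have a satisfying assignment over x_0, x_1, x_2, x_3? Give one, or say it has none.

x_0 = True, x_1 = False, x_2 = True, x_3 = True

  ((~x_2 | (x_2 & ~x_0)) | ((x_1 & x_3) <-> (x_2 | ~x_0))) -> (((~x_3 <-> x_2) & (x_3 & ~x_3)) & ((x_3 -> x_2) & (x_2 & ~x_0))) = True
    (~x_2 | (x_2 & ~x_0)) | ((x_1 & x_3) <-> (x_2 | ~x_0)) = False
      ~x_2 | (x_2 & ~x_0) = False
        ~x_2 = False
        x_2 & ~x_0 = False
          ~x_0 = False
      (x_1 & x_3) <-> (x_2 | ~x_0) = False
        x_1 & x_3 = False
        x_2 | ~x_0 = True
          ~x_0 = False
    ((~x_3 <-> x_2) & (x_3 & ~x_3)) & ((x_3 -> x_2) & (x_2 & ~x_0)) = False
      (~x_3 <-> x_2) & (x_3 & ~x_3) = False
        ~x_3 <-> x_2 = False
          ~x_3 = False
        x_3 & ~x_3 = False
          ~x_3 = False
      (x_3 -> x_2) & (x_2 & ~x_0) = False
        x_3 -> x_2 = True
        x_2 & ~x_0 = False
          ~x_0 = False
The formula evaluates to True.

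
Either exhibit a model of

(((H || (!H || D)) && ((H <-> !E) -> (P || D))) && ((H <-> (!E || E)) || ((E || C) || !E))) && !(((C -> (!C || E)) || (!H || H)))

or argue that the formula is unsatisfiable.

Unsatisfiable — no assignment works.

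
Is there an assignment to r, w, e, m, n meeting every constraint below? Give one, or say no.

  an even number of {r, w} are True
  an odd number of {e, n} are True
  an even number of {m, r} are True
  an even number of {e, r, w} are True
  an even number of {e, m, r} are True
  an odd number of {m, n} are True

r: False, w: False, e: False, m: False, n: True

{r, w}: 0 true → even ✓
{e, n}: 1 true → odd ✓
{m, r}: 0 true → even ✓
{e, r, w}: 0 true → even ✓
{e, m, r}: 0 true → even ✓
{m, n}: 1 true → odd ✓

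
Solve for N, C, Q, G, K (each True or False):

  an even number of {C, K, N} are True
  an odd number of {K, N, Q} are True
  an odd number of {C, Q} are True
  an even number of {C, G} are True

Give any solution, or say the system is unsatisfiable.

N = True, C = False, Q = True, G = False, K = True

{C, K, N}: 2 true → even ✓
{K, N, Q}: 3 true → odd ✓
{C, Q}: 1 true → odd ✓
{C, G}: 0 true → even ✓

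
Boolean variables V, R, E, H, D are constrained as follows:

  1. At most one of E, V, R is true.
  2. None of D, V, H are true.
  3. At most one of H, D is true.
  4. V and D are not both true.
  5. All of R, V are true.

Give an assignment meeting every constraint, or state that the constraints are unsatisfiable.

Case V = True:
  Constraint (2) is violated (V=T) — contradiction.
Case V = False:
  Constraint (5) is violated (V=F) — contradiction.
Both cases fail — unsatisfiable.

Unsatisfiable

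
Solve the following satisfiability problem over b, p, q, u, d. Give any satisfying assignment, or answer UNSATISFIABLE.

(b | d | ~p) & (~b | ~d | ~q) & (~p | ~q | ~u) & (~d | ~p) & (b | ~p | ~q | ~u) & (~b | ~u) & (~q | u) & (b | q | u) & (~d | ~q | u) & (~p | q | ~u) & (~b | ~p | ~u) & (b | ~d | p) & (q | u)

Set b = False.
Try p = True:
  (b | d | ~p) forces d = True.
  clause (~d | ~p) is falsified — backtrack.
So p = False.
  then (b | ~d | p) forces d = False.
Set q = False.
  then (b | q | u) forces u = True.
All clauses satisfied.

b=F, p=F, q=F, u=T, d=F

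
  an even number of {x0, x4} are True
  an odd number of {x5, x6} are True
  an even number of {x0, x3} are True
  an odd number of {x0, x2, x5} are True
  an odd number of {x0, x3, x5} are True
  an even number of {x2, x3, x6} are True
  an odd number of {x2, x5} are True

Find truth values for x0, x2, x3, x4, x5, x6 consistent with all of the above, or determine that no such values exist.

x0: False; x2: False; x3: False; x4: False; x5: True; x6: False

{x0, x4}: 0 true → even ✓
{x5, x6}: 1 true → odd ✓
{x0, x3}: 0 true → even ✓
{x0, x2, x5}: 1 true → odd ✓
{x0, x3, x5}: 1 true → odd ✓
{x2, x3, x6}: 0 true → even ✓
{x2, x5}: 1 true → odd ✓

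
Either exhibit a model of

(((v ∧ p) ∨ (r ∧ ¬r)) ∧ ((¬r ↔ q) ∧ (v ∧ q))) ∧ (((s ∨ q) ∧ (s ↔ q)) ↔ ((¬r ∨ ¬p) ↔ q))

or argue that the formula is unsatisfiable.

r = False; q = True; p = True; v = True; s = True

  ((v ∧ p) ∨ (r ∧ ¬r)) ∧ ((¬r ↔ q) ∧ (v ∧ q)) = True
    (v ∧ p) ∨ (r ∧ ¬r) = True
      v ∧ p = True
      r ∧ ¬r = False
        ¬r = True
    (¬r ↔ q) ∧ (v ∧ q) = True
      ¬r ↔ q = True
        ¬r = True
      v ∧ q = True
  ((s ∨ q) ∧ (s ↔ q)) ↔ ((¬r ∨ ¬p) ↔ q) = True
    (s ∨ q) ∧ (s ↔ q) = True
      s ∨ q = True
      s ↔ q = True
    (¬r ∨ ¬p) ↔ q = True
      ¬r ∨ ¬p = True
        ¬r = True
        ¬p = False
Both conjuncts True, so the formula holds.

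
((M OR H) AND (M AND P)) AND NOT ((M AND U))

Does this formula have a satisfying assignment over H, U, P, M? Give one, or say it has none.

H = False, U = False, P = True, M = True

  (M OR H) AND (M AND P) = True
    M OR H = True
    M AND P = True
  NOT ((M AND U)) = True
    M AND U = False
Both conjuncts True, so the formula holds.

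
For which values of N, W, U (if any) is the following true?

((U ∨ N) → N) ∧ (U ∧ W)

N: True, W: True, U: True

  (U ∨ N) → N = True
    U ∨ N = True
  U ∧ W = True
Both conjuncts True, so the formula holds.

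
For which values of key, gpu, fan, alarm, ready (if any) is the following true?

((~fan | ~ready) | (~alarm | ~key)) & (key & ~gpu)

key = True, gpu = False, fan = True, alarm = False, ready = True

  (~fan | ~ready) | (~alarm | ~key) = True
    ~fan | ~ready = False
      ~fan = False
      ~ready = False
    ~alarm | ~key = True
      ~alarm = True
      ~key = False
  key & ~gpu = True
    ~gpu = True
Both conjuncts True, so the formula holds.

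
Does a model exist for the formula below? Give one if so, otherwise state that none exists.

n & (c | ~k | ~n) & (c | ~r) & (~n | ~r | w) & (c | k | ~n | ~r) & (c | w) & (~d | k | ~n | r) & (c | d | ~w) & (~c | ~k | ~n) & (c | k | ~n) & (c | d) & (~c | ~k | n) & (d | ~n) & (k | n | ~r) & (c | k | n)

Unit clause (n) forces n = True.
In (d | ~n) only d is left, so d = True.
Set w = True.
Try r = False:
  (~d | k | ~n | r) forces k = True.
  (c | ~k | ~n) forces c = True.
  clause (~c | ~k | ~n) is falsified — backtrack.
So r = True.
  then (c | ~r) forces c = True.
  then (~c | ~k | ~n) forces k = False.
All clauses satisfied.

d = True, n = True, w = True, r = True, k = False, c = True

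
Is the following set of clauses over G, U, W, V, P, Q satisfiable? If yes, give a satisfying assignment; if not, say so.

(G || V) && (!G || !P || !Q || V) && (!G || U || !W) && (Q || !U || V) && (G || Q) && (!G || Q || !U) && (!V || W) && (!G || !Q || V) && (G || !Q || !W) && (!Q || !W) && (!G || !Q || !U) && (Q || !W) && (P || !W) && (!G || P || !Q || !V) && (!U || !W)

Try G = False:
  (G || V) forces V = True.
  (G || Q) forces Q = True.
  (!V || W) forces W = True.
  clause (G || !Q || !W) is falsified — backtrack.
So G = True.
Set U = False.
  then (!G || U || !W) forces W = False.
  then (!V || W) forces V = False.
  then (!G || !Q || V) forces Q = False.
Set P = True.
All clauses satisfied.

G=T, U=F, W=F, V=F, P=T, Q=F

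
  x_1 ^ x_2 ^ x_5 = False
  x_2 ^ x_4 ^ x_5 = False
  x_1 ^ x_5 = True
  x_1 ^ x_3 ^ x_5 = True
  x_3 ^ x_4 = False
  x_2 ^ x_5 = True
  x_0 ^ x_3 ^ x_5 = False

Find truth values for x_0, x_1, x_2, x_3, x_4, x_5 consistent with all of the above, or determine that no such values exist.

Adding constraints 2, 3, 4, 5, 6 mod 2: every variable appears an even number of times on the left, so the left side is 0.
But the right sides sum to 1 (mod 2). 0 ≠ 1 — the system is inconsistent.

No satisfying assignment exists.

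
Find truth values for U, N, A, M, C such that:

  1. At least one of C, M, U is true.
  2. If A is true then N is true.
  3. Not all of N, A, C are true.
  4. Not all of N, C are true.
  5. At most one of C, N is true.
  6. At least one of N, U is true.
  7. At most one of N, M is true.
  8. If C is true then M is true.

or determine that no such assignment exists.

U: True; N: False; A: False; M: False; C: False

  (1) {C, M, U}: 1 true — at least one ✓
  (2) A=F ⇒ N: vacuous ✓
  (3) {N, A, C}: 0/3 true — not all ✓
  (4) {N, C}: 0/2 true — not all ✓
  (5) {C, N}: 0 true — at most one ✓
  (6) {N, U}: 1 true — at least one ✓
  (7) {N, M}: 0 true — at most one ✓
  (8) C=F ⇒ M: vacuous ✓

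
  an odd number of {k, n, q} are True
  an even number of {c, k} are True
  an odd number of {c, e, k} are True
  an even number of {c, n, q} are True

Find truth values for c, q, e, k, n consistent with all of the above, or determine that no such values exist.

Adding constraints 1, 2, 4 mod 2: every variable appears an even number of times on the left, so the left side is 0.
But the right sides sum to 1 (mod 2). 0 ≠ 1 — the system is inconsistent.

No satisfying assignment exists.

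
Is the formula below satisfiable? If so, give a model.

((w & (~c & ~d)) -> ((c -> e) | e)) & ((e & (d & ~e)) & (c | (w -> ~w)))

Case e = True: the conjunct ~e is False.
Case e = False: the conjunct e is False.
Both cases fail — unsatisfiable.

No satisfying assignment exists.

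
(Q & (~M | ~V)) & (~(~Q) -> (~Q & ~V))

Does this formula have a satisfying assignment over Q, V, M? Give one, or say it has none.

Unsatisfiable — no assignment works.

Case Q = True: the conjunct ~(~Q) -> (~Q & ~V) becomes ~False -> (False & ~V) = False.
Case Q = False: the conjunct Q is False.
Both cases fail — unsatisfiable.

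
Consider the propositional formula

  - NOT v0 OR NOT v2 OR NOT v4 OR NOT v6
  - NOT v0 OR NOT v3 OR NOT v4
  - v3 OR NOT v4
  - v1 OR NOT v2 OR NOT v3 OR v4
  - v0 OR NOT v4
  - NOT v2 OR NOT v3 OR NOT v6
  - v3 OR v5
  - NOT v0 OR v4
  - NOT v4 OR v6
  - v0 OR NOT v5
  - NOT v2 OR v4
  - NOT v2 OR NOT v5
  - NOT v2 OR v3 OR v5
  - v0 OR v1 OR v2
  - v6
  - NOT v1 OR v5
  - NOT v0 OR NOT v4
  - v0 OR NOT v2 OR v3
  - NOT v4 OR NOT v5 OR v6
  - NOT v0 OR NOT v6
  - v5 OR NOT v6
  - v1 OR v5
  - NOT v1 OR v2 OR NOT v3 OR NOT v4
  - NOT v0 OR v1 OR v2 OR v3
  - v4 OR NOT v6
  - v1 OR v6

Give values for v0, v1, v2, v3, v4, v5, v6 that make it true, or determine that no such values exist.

Unsatisfiable — no assignment works.

Case v6 = True:
  (NOT v0 OR NOT v6) forces v0 = False.
  (v0 OR NOT v4) forces v4 = False.
  Clause (v4 OR NOT v6) is falsified — contradiction.
Case v6 = False:
  Clause (v6) is falsified — contradiction.
Both cases fail, so the formula is unsatisfiable.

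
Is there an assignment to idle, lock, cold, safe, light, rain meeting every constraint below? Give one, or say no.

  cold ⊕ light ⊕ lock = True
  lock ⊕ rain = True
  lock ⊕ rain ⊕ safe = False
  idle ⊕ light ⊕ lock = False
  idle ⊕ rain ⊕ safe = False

idle = False, lock = False, cold = True, safe = True, light = False, rain = True

cold ⊕ light ⊕ lock = T ⊕ F ⊕ F = True ✓
lock ⊕ rain = F ⊕ T = True ✓
lock ⊕ rain ⊕ safe = F ⊕ T ⊕ T = False ✓
idle ⊕ light ⊕ lock = F ⊕ F ⊕ F = False ✓
idle ⊕ rain ⊕ safe = F ⊕ T ⊕ T = False ✓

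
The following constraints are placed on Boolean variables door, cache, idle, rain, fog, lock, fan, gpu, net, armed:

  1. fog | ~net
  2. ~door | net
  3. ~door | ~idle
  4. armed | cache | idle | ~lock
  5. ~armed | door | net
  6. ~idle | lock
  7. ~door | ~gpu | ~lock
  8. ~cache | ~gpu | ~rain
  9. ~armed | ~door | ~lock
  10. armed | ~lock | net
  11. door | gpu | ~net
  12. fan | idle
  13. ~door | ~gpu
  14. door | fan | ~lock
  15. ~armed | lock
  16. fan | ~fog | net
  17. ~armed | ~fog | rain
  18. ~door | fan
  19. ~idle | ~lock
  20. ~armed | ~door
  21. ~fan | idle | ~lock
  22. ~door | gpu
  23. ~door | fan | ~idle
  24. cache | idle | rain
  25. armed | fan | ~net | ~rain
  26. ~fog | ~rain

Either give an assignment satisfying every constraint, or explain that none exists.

Set door = False.
Set cache = True.
Set idle = False.
  then (fan | idle) forces fan = True.
  then (~fan | idle | ~lock) forces lock = False.
  then (~armed | lock) forces armed = False.
Set rain = False.
Set fog = True.
Set gpu = True.
Set net = False.
All clauses satisfied.

door: False; cache: True; idle: False; rain: False; fog: True; lock: False; fan: True; gpu: True; net: False; armed: False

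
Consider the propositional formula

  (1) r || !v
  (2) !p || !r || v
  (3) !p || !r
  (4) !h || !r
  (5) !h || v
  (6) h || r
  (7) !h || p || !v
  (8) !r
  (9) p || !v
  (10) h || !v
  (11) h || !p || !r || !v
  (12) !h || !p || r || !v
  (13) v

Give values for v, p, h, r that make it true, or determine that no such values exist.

The formula is unsatisfiable.

Case v = True:
  (r || !v) forces r = True.
  Clause (!r) is falsified — contradiction.
Case v = False:
  Clause (v) is falsified — contradiction.
Both cases fail, so the formula is unsatisfiable.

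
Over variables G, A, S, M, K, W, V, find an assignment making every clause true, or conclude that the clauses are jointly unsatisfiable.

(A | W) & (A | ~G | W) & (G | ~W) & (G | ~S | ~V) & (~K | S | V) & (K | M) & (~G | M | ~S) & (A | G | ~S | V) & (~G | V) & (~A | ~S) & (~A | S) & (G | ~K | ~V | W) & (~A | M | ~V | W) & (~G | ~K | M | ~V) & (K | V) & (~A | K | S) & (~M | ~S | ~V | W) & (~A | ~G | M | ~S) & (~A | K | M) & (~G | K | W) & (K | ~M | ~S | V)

G = True, A = False, S = False, M = True, K = True, W = True, V = True

Try G = False:
  (G | ~W) forces W = False.
  (A | W) forces A = True.
  (~A | ~S) forces S = False.
  clause (~A | S) is falsified — backtrack.
So G = True.
  then (~G | V) forces V = True.
Try A = True:
  (~A | ~S) forces S = False.
  clause (~A | S) is falsified — backtrack.
So A = False.
  then (A | W) forces W = True.
Set S = False.
Set M = True.
Set K = True.
All clauses satisfied.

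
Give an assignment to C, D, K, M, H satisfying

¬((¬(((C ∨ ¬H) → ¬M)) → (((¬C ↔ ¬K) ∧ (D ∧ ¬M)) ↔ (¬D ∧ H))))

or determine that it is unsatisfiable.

C: True, D: False, K: False, M: True, H: True

  ¬((¬(((C ∨ ¬H) → ¬M)) → (((¬C ↔ ¬K) ∧ (D ∧ ¬M)) ↔ (¬D ∧ H)))) = True
    ¬(((C ∨ ¬H) → ¬M)) → (((¬C ↔ ¬K) ∧ (D ∧ ¬M)) ↔ (¬D ∧ H)) = False
      ¬(((C ∨ ¬H) → ¬M)) = True
        (C ∨ ¬H) → ¬M = False
          C ∨ ¬H = True
            ¬H = False
          ¬M = False
      ((¬C ↔ ¬K) ∧ (D ∧ ¬M)) ↔ (¬D ∧ H) = False
        (¬C ↔ ¬K) ∧ (D ∧ ¬M) = False
          ¬C ↔ ¬K = False
            ¬C = False
            ¬K = True
          D ∧ ¬M = False
            ¬M = False
        ¬D ∧ H = True
          ¬D = True
The formula evaluates to True.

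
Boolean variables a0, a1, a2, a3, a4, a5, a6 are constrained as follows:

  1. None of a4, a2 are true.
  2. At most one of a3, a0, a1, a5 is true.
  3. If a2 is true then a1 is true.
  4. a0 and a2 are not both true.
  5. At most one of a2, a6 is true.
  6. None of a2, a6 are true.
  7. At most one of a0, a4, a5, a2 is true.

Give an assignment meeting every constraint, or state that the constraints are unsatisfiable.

a0: False, a1: True, a2: False, a3: False, a4: False, a5: False, a6: False

  (1) {a4, a2}: 0 true — none ✓
  (2) {a3, a0, a1, a5}: 1 true — at most one ✓
  (3) a2=F ⇒ a1: vacuous ✓
  (4) a0=F, a2=F — not both ✓
  (5) {a2, a6}: 0 true — at most one ✓
  (6) {a2, a6}: 0 true — none ✓
  (7) {a0, a4, a5, a2}: 0 true — at most one ✓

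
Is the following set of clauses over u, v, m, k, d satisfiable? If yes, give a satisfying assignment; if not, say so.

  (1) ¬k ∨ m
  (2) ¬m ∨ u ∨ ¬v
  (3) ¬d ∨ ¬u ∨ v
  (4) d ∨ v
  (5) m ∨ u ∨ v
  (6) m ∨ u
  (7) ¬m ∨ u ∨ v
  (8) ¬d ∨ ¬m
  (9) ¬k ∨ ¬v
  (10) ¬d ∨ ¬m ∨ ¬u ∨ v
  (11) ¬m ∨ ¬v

Try u = False:
  (m ∨ u) forces m = True.
  (¬m ∨ u ∨ ¬v) forces v = False.
  clause (¬m ∨ u ∨ v) is falsified — backtrack.
So u = True.
Set v = True.
  then (¬k ∨ ¬v) forces k = False.
  then (¬m ∨ ¬v) forces m = False.
Set d = False.
All clauses satisfied.

u: True; v: True; m: False; k: False; d: False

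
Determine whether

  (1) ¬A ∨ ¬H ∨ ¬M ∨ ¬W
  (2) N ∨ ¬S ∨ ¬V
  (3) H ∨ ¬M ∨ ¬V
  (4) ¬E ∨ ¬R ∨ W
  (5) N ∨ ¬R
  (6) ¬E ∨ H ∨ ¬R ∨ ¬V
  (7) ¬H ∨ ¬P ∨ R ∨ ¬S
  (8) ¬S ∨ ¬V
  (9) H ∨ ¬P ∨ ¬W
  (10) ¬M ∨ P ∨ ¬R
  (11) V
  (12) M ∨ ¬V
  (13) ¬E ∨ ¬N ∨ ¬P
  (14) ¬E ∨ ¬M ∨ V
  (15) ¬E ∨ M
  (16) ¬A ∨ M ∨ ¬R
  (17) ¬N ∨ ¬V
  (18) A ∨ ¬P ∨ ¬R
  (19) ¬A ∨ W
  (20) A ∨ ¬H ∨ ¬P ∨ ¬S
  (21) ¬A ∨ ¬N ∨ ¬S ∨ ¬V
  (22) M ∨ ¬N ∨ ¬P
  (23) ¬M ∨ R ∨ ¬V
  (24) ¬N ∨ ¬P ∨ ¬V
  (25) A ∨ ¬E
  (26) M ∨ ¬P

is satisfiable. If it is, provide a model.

Case V = True:
  (¬S ∨ ¬V) forces S = False.
  (M ∨ ¬V) forces M = True.
  (H ∨ ¬M ∨ ¬V) forces H = True.
  (¬N ∨ ¬V) forces N = False.
  (N ∨ ¬R) forces R = False.
  Clause (¬M ∨ R ∨ ¬V) is falsified — contradiction.
Case V = False:
  Clause (V) is falsified — contradiction.
Both cases fail, so the formula is unsatisfiable.

Unsatisfiable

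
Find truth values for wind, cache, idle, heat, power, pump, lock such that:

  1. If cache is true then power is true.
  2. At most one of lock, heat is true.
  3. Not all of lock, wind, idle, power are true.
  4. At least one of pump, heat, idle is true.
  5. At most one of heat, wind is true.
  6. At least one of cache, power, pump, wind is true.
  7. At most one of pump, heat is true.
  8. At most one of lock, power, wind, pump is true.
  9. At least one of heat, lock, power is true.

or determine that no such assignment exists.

wind: False; cache: True; idle: False; heat: True; power: True; pump: False; lock: False

  (1) cache=T ⇒ power: T ✓
  (2) {lock, heat}: 1 true — at most one ✓
  (3) {lock, wind, idle, power}: 1/4 true — not all ✓
  (4) {pump, heat, idle}: 1 true — at least one ✓
  (5) {heat, wind}: 1 true — at most one ✓
  (6) {cache, power, pump, wind}: 2 true — at least one ✓
  (7) {pump, heat}: 1 true — at most one ✓
  (8) {lock, power, wind, pump}: 1 true — at most one ✓
  (9) {heat, lock, power}: 2 true — at least one ✓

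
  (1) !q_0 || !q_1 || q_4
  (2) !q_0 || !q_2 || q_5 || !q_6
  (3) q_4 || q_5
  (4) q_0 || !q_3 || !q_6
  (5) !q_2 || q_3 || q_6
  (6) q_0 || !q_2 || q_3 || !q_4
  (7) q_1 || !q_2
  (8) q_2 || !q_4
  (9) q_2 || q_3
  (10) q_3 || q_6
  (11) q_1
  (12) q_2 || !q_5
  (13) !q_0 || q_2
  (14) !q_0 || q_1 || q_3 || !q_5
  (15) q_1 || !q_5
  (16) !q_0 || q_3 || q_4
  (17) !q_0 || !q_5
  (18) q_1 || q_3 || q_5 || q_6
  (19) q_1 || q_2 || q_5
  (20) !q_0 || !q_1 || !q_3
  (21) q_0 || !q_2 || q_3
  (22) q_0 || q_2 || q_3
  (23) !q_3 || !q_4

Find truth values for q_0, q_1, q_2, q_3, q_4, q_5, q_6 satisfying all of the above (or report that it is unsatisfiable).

q_0=F, q_1=T, q_2=T, q_3=T, q_4=F, q_5=T, q_6=F

Unit clause (q_1) forces q_1 = True.
Set q_0 = False.
Try q_2 = False:
  (q_2 || !q_4) forces q_4 = False.
  (q_4 || q_5) forces q_5 = True.
  clause (q_2 || !q_5) is falsified — backtrack.
So q_2 = True.
  then (q_0 || !q_2 || q_3) forces q_3 = True.
  then (!q_3 || !q_4) forces q_4 = False.
  then (q_4 || q_5) forces q_5 = True.
  then (q_0 || !q_3 || !q_6) forces q_6 = False.
All clauses satisfied.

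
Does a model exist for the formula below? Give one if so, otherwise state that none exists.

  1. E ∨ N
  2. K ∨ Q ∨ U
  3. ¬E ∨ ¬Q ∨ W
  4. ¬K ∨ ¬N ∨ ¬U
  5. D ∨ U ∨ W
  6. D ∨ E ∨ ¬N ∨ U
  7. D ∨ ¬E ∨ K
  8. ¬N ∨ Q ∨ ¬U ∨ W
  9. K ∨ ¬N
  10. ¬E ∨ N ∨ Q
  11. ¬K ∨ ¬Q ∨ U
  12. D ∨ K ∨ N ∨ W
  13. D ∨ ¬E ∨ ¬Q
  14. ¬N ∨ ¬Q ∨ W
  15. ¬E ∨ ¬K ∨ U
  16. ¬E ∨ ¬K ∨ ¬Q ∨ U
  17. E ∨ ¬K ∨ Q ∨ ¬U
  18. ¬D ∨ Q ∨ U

D=T; K=F; N=F; E=T; Q=T; U=T; W=T

Set D = True.
Set K = False.
  then (K ∨ ¬N) forces N = False.
  then (E ∨ N) forces E = True.
  then (¬E ∨ N ∨ Q) forces Q = True.
  then (¬E ∨ ¬Q ∨ W) forces W = True.
Set U = True.
All clauses satisfied.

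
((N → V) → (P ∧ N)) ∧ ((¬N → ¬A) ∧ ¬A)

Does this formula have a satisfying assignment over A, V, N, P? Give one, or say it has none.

A = False, V = False, N = True, P = False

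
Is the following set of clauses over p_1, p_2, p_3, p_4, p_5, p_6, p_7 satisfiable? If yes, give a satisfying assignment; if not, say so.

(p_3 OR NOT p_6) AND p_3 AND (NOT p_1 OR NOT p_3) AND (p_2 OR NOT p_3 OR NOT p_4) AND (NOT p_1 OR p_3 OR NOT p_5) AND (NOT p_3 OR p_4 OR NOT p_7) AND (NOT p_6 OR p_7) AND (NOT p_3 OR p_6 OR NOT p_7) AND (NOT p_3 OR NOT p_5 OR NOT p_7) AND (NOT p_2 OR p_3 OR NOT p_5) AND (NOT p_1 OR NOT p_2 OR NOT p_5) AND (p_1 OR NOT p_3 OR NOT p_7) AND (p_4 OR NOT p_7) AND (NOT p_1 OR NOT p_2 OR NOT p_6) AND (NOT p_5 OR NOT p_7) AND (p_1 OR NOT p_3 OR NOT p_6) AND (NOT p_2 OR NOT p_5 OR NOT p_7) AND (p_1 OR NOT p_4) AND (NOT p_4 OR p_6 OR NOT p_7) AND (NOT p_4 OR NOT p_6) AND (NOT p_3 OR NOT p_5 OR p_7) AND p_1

UNSATISFIABLE

Case p_1 = True:
  (p_3) forces p_3 = True.
  Clause (NOT p_1 OR NOT p_3) is falsified — contradiction.
Case p_1 = False:
  Clause (p_1) is falsified — contradiction.
Both cases fail, so the formula is unsatisfiable.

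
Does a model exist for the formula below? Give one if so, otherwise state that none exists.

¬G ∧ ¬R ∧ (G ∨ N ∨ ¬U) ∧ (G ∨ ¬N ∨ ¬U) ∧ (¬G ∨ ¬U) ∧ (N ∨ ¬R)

Unit clause (¬G) forces G = False.
Unit clause (¬R) forces R = False.
Try U = True:
  (G ∨ N ∨ ¬U) forces N = True.
  clause (G ∨ ¬N ∨ ¬U) is falsified — backtrack.
So U = False.
Set N = False.
All clauses satisfied.

U = False; R = False; N = False; G = False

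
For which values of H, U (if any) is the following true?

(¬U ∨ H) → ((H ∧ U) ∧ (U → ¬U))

H: False, U: True

  (¬U ∨ H) → ((H ∧ U) ∧ (U → ¬U)) = True
    ¬U ∨ H = False
      ¬U = False
    (H ∧ U) ∧ (U → ¬U) = False
      H ∧ U = False
      U → ¬U = False
        ¬U = False
The formula evaluates to True.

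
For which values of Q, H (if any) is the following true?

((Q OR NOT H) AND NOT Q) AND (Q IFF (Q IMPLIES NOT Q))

Unsatisfiable — no assignment works.

The conjunct Q IFF (Q IMPLIES NOT Q) is unsatisfiable on its own:
  Q=F: evaluates to False.
  Q=T: evaluates to False.
So the whole conjunction is unsatisfiable.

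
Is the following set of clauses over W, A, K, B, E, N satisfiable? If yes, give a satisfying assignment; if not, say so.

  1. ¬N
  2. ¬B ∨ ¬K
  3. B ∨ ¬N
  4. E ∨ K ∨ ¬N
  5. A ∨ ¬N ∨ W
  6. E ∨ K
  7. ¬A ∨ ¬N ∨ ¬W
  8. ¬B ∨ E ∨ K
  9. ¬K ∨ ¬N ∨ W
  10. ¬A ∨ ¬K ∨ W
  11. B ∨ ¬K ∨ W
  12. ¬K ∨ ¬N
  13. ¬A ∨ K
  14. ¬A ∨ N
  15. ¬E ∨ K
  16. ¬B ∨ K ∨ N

Unit clause (¬N) forces N = False.
In (¬A ∨ N) only ¬A is left, so A = False.
Set W = True.
Set K = True.
  then (¬B ∨ ¬K) forces B = False.
Set E = True.
All clauses satisfied.

W = True, A = False, K = True, B = False, E = True, N = False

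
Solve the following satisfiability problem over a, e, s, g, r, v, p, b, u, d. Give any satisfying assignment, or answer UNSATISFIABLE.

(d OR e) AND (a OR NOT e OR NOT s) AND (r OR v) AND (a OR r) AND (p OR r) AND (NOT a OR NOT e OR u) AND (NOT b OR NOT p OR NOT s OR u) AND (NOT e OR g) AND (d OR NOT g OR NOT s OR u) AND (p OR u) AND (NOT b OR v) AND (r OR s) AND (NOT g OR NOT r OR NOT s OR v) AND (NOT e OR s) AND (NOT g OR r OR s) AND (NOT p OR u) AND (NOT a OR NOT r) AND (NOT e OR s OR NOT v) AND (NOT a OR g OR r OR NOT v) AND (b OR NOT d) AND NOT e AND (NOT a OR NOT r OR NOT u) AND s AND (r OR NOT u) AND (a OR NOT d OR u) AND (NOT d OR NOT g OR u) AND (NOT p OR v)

a = False; e = False; s = True; g = False; r = True; v = True; p = True; b = True; u = True; d = True

Unit clause (NOT e) forces e = False.
Unit clause (s) forces s = True.
In (d OR e) only d is left, so d = True.
In (b OR NOT d) only b is left, so b = True.
In (NOT b OR v) only v is left, so v = True.
Set a = False.
  then (a OR r) forces r = True.
  then (a OR NOT d OR u) forces u = True.
Set g = False.
Set p = True.
All clauses satisfied.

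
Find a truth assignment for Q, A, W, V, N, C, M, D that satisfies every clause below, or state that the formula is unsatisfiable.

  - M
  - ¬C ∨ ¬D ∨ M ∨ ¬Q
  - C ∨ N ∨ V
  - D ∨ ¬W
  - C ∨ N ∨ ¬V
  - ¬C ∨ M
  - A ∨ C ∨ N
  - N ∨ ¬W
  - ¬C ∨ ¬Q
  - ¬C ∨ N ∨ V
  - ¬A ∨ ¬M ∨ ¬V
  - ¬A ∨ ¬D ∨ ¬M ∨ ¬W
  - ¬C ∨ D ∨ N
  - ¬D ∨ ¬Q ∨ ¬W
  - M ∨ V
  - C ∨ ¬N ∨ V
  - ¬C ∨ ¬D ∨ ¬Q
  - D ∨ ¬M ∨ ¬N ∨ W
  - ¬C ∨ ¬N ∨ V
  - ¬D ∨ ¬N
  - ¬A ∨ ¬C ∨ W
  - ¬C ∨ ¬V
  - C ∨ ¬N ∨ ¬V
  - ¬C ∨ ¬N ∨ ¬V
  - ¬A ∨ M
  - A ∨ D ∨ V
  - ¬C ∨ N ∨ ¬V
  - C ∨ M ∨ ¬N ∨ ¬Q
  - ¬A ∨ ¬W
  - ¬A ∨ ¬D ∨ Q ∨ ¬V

Case C = True:
  (M) forces M = True.
  (¬C ∨ ¬Q) forces Q = False.
  (¬C ∨ ¬V) forces V = False.
  (¬C ∨ N ∨ V) forces N = True.
  Clause (¬C ∨ ¬N ∨ V) is falsified — contradiction.
Case C = False:
  (M) forces M = True.
  If N = True:
    (C ∨ ¬N ∨ V) forces V = True.
    clause (C ∨ ¬N ∨ ¬V) is falsified.
  If N = False:
    (C ∨ N ∨ V) forces V = True.
    clause (C ∨ N ∨ ¬V) is falsified.
  Every sub-case reaches a contradiction.
Both cases fail, so the formula is unsatisfiable.

The formula is unsatisfiable.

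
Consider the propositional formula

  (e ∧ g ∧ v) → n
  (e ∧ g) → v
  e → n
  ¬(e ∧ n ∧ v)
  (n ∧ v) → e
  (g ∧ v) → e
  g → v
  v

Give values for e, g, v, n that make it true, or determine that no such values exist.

e = False; g = False; v = True; n = False

Unit clause (v) forces v = True.
Try e = True:
  (¬e ∨ ¬n ∨ ¬v) forces n = False.
  clause (¬e ∨ n) is falsified — backtrack.
So e = False.
  then (e ∨ ¬g ∨ ¬v) forces g = False.
  then (e ∨ ¬n ∨ ¬v) forces n = False.
All clauses satisfied.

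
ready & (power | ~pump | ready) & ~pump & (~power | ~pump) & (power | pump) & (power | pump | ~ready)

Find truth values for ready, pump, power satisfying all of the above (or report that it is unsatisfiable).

ready: True; pump: False; power: True

Unit clause (ready) forces ready = True.
Unit clause (~pump) forces pump = False.
In (power | pump) only power is left, so power = True.
Check each clause:
  (ready): ready holds.
  (power | ~pump | ready): power holds.
  (~pump): ~pump holds.
  (~power | ~pump): ~pump holds.
  (power | pump): power holds.
  (power | pump | ~ready): power holds.
All clauses satisfied.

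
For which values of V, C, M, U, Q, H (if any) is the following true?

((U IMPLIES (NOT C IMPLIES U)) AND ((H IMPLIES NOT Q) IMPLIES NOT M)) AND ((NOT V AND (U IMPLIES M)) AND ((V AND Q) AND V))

UNSATISFIABLE

Case V = True: the conjunct NOT V is False.
Case V = False: the conjunct V is False.
Both cases fail — unsatisfiable.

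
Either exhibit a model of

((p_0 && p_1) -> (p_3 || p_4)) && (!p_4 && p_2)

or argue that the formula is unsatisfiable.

p_0 = False, p_1 = False, p_2 = True, p_3 = True, p_4 = False

  (p_0 && p_1) -> (p_3 || p_4) = True
    p_0 && p_1 = False
    p_3 || p_4 = True
  !p_4 && p_2 = True
    !p_4 = True
Both conjuncts True, so the formula holds.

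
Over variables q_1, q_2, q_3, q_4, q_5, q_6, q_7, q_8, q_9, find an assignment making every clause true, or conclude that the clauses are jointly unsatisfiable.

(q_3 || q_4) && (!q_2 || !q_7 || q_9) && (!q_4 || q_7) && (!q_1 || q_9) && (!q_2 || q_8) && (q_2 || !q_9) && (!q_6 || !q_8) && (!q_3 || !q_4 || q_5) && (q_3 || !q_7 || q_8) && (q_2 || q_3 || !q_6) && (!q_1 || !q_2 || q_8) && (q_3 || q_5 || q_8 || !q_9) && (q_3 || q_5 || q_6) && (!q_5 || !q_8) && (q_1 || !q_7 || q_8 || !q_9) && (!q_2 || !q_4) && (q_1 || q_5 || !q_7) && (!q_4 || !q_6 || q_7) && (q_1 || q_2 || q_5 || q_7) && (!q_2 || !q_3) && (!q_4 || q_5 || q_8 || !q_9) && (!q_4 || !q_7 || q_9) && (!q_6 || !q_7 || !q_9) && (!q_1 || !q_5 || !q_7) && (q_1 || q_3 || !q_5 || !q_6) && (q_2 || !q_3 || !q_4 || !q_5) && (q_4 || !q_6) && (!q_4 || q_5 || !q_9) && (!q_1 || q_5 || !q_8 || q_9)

Set q_1 = False.
Try q_2 = True:
  (!q_2 || q_8) forces q_8 = True.
  (!q_6 || !q_8) forces q_6 = False.
  (!q_5 || !q_8) forces q_5 = False.
  (q_3 || q_5 || q_6) forces q_3 = True.
  clause (!q_2 || !q_3) is falsified — backtrack.
So q_2 = False.
  then (q_2 || !q_9) forces q_9 = False.
Set q_3 = True.
Set q_4 = False.
  then (q_4 || !q_6) forces q_6 = False.
Try q_5 = False:
  (q_1 || q_5 || !q_7) forces q_7 = False.
  clause (q_1 || q_2 || q_5 || q_7) is falsified — backtrack.
So q_5 = True.
  then (!q_5 || !q_8) forces q_8 = False.
Set q_7 = True.
All clauses satisfied.

q_1=F, q_2=F, q_3=T, q_4=F, q_5=T, q_6=F, q_7=T, q_8=F, q_9=F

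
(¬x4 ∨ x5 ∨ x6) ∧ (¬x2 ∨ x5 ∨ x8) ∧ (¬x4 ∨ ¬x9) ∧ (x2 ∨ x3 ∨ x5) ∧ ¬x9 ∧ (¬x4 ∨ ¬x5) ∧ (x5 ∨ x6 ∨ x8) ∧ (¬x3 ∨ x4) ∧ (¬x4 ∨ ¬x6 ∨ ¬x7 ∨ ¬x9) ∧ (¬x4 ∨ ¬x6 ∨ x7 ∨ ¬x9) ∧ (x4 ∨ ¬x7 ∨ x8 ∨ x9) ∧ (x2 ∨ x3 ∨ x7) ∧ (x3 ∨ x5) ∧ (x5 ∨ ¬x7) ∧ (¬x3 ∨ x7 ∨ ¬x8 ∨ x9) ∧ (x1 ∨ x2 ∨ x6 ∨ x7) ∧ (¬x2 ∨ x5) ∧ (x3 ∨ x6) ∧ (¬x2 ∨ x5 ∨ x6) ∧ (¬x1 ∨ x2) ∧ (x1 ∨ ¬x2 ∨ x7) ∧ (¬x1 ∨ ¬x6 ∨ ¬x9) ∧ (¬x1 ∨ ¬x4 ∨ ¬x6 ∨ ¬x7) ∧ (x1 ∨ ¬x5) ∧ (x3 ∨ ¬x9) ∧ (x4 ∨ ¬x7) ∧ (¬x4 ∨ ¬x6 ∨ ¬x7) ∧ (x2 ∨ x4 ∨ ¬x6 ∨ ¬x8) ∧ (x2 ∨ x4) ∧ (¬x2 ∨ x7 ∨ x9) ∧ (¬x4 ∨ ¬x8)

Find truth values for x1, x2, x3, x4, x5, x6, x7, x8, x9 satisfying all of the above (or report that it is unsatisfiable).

Unit clause (¬x9) forces x9 = False.
Set x1 = False.
  then (x1 ∨ ¬x5) forces x5 = False.
  then (x3 ∨ x5) forces x3 = True.
  then (x5 ∨ ¬x7) forces x7 = False.
  then (¬x3 ∨ x7 ∨ ¬x8 ∨ x9) forces x8 = False.
  then (¬x2 ∨ x5) forces x2 = False.
  then (x2 ∨ x4) forces x4 = True.
  then (¬x4 ∨ x5 ∨ x6) forces x6 = True.
All clauses satisfied.

x1=F; x2=F; x3=T; x4=T; x5=F; x6=T; x7=F; x8=F; x9=F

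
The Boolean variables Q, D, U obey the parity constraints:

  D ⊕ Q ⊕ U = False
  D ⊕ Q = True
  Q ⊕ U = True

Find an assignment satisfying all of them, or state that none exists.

Q=F, D=T, U=T

D ⊕ Q ⊕ U = T ⊕ F ⊕ T = False ✓
D ⊕ Q = T ⊕ F = True ✓
Q ⊕ U = F ⊕ T = True ✓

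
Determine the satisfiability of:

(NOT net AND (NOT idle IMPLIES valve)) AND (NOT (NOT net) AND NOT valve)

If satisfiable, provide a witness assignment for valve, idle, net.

Case net = True: the conjunct NOT net is False.
Case net = False: the conjunct NOT (NOT net) becomes NOT (NOT False) = False.
Both cases fail — unsatisfiable.

Unsatisfiable — no assignment works.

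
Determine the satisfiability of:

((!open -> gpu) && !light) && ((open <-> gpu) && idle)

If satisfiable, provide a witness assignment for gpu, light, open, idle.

gpu: True; light: False; open: True; idle: True

  (!open -> gpu) && !light = True
    !open -> gpu = True
      !open = False
    !light = True
  (open <-> gpu) && idle = True
    open <-> gpu = True
Both conjuncts True, so the formula holds.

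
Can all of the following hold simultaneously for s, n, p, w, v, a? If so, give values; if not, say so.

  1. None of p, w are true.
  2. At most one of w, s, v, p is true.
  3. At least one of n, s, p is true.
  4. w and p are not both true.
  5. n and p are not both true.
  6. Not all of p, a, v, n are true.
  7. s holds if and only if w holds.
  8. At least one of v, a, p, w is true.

s: False; n: True; p: False; w: False; v: False; a: True

  (1) {p, w}: 0 true — none ✓
  (2) {w, s, v, p}: 0 true — at most one ✓
  (3) {n, s, p}: 1 true — at least one ✓
  (4) w=F, p=F — not both ✓
  (5) n=T, p=F — not both ✓
  (6) {p, a, v, n}: 2/4 true — not all ✓
  (7) s=F, w=F — same ✓
  (8) {v, a, p, w}: 1 true — at least one ✓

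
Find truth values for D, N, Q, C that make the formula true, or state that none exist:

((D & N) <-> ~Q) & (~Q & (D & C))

D = True; N = True; Q = False; C = True

  (D & N) <-> ~Q = True
    D & N = True
    ~Q = True
  ~Q & (D & C) = True
    ~Q = True
    D & C = True
Both conjuncts True, so the formula holds.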